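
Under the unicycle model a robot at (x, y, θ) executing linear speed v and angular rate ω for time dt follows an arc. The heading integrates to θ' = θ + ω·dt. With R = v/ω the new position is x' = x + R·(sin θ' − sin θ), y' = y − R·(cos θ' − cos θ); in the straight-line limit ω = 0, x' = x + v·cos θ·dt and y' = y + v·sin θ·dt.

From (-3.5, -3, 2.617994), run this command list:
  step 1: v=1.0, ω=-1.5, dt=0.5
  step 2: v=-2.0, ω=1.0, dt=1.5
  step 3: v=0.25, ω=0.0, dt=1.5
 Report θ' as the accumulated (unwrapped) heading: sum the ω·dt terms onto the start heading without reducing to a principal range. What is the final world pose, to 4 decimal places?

step 1: θ'=1.8680 (R=-0.6667) → pose (-3.8041, -2.6179, 1.8680)
step 2: θ'=3.3680 (R=-2.0000) → pose (-1.4428, -3.9812, 3.3680)
step 3: θ'=3.3680 (straight) → pose (-1.8083, -4.0653, 3.3680)

(-1.8083, -4.0653, 3.3680)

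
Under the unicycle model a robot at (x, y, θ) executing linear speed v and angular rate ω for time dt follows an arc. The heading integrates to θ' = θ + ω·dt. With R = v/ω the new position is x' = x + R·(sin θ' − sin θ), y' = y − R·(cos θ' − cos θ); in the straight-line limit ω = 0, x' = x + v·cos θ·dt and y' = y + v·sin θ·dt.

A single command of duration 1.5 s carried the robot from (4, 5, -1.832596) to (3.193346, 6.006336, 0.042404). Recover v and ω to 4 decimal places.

Δθ = 0.042404 − -1.832596 = 1.875000
ω = Δθ/dt = 1.875000/1.5 = 1.2500
R = −Δy/(cos θ' − cos θ) = -0.8000
v = R·ω = -0.8000·1.2500 = -1.0000

v = -1.0000, ω = 1.2500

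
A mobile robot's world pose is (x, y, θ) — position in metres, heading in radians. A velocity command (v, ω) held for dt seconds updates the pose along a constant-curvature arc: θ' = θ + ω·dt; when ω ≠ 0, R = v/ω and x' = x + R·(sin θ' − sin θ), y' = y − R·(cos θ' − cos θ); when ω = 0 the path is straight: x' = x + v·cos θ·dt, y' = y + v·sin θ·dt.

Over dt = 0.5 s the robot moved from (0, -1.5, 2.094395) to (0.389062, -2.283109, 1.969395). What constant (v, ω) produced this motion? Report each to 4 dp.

v = -1.7500, ω = -0.2500

Δθ = 1.969395 − 2.094395 = -0.125000
ω = Δθ/dt = -0.125000/0.5 = -0.2500
R = −Δy/(cos θ' − cos θ) = 7.0000
v = R·ω = 7.0000·-0.2500 = -1.7500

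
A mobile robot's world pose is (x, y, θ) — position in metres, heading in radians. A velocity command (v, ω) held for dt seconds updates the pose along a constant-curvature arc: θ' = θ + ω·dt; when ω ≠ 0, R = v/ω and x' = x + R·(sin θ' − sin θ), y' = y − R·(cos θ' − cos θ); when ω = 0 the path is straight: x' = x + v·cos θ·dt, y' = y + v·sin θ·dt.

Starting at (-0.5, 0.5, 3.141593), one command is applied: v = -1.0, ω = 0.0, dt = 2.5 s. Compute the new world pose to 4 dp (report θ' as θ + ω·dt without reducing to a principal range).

θ' = 3.1416 + 0.0·2.5 = 3.1416
ω = 0 → straight: x' = -0.5 + -1.0·cos(3.1416)·2.5 = 2.0000
y' = 0.5 + -1.0·sin(3.1416)·2.5 = 0.5000

(2.0000, 0.5000, 3.1416)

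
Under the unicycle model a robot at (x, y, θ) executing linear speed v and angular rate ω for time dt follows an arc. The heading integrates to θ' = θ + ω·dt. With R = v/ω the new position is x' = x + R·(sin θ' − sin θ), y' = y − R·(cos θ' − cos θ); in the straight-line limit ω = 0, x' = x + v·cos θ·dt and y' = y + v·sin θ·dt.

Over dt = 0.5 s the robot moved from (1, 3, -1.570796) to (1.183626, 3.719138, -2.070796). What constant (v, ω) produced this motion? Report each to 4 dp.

Δθ = -2.070796 − -1.570796 = -0.500000
ω = Δθ/dt = -0.500000/0.5 = -1.0000
R = −Δy/(cos θ' − cos θ) = 1.5000
v = R·ω = 1.5000·-1.0000 = -1.5000

v = -1.5000, ω = -1.0000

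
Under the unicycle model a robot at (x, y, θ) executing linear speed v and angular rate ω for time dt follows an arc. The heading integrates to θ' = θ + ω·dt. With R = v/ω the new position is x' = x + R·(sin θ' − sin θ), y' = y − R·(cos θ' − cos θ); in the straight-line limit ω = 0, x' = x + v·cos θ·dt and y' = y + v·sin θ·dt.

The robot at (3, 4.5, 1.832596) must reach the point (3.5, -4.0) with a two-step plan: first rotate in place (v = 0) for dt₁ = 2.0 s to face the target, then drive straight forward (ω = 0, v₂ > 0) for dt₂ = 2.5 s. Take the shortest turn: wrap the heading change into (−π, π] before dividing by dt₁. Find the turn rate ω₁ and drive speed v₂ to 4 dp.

heading to target = atan2(-4−4.5, 3.5−3) = -1.5120
Δθ = wrap(-1.5120 − 1.8326) = 2.9385; ω₁ = Δθ/dt₁ = 1.4693
distance = √((3.5−3)² + (-4−4.5)²) = 8.5147; v₂ = distance/dt₂ = 3.4059

ω₁ = 1.4693, v₂ = 3.4059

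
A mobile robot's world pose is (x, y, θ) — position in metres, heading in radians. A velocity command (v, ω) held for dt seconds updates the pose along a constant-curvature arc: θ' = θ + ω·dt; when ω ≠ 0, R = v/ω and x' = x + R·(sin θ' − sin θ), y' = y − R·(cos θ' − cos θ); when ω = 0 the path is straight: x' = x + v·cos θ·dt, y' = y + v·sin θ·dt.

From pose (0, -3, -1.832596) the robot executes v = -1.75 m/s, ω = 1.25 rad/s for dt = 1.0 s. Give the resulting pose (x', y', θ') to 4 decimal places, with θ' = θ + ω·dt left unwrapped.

(-0.5820, -1.4686, -0.5826)

θ' = -1.8326 + 1.25·1.0 = -0.5826
R = v/ω = -1.75/1.25 = -1.4000
x' = 0 + -1.4000·(sin -0.5826 − sin -1.8326) = -0.5820
y' = -3 − -1.4000·(cos -0.5826 − cos -1.8326) = -1.4686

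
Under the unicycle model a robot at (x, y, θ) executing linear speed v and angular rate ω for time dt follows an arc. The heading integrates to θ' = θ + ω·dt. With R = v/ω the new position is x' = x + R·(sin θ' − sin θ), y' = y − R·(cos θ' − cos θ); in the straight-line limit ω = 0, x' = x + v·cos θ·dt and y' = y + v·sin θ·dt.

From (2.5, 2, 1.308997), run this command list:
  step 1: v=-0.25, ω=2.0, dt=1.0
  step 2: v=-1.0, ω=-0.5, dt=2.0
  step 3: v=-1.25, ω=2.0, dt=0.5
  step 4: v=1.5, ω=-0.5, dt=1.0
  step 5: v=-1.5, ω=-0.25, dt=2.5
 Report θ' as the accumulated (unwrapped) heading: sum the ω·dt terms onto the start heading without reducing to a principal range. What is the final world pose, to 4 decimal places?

step 1: θ'=3.3090 (R=-0.1250) → pose (2.6416, 1.8444, 3.3090)
step 2: θ'=2.3090 (R=2.0000) → pose (4.4542, 1.2183, 2.3090)
step 3: θ'=3.3090 (R=-0.6250) → pose (5.0206, 1.0226, 3.3090)
step 4: θ'=2.8090 (R=-3.0000) → pose (3.5413, 1.1451, 2.8090)
step 5: θ'=2.1840 (R=6.0000) → pose (6.4891, -1.0732, 2.1840)

(6.4891, -1.0732, 2.1840)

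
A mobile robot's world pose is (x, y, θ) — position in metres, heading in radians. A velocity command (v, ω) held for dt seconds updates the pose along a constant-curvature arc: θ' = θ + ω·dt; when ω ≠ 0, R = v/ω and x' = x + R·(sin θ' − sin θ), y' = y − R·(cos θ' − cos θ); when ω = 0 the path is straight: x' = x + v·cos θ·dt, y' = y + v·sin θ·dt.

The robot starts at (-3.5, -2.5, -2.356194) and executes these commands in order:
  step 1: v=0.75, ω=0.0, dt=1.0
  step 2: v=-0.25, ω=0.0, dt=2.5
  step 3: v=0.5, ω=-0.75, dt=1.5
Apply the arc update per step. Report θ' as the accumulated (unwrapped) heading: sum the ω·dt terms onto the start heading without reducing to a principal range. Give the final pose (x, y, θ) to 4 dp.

step 1: θ'=-2.3562 (straight) → pose (-4.0303, -3.0303, -2.3562)
step 2: θ'=-2.3562 (straight) → pose (-3.5884, -2.5884, -2.3562)
step 3: θ'=-3.4812 (R=-0.6667) → pose (-4.2819, -2.7456, -3.4812)

(-4.2819, -2.7456, -3.4812)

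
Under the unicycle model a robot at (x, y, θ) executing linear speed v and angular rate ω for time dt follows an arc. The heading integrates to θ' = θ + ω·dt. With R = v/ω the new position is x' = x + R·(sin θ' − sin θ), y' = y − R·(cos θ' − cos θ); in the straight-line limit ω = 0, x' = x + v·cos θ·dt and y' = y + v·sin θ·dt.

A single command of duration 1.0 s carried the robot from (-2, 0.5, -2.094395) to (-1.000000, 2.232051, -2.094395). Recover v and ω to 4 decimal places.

Δθ = -2.094395 − -2.094395 = 0.000000
ω = Δθ/dt = 0.000000/1.0 = 0.0000
ω = 0 → v = (Δx·cos θ + Δy·sin θ)/dt = -2.0000

v = -2.0000, ω = 0.0000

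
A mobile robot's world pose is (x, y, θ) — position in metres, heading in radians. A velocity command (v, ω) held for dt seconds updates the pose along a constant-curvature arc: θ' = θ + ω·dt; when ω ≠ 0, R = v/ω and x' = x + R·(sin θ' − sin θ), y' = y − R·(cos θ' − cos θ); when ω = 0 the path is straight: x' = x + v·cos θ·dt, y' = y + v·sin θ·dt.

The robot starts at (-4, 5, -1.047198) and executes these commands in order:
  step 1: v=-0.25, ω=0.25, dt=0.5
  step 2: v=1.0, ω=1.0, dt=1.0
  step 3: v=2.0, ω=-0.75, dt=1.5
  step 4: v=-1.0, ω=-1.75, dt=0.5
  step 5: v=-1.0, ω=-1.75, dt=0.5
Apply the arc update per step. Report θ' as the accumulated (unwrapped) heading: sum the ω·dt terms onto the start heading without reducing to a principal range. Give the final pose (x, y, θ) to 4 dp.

(-0.3758, 4.2095, -2.7972)

step 1: θ'=-0.9222 (R=-1.0000) → pose (-4.0691, 5.1041, -0.9222)
step 2: θ'=0.0778 (R=1.0000) → pose (-3.1944, 4.7112, 0.0778)
step 3: θ'=-1.0472 (R=-2.6667) → pose (-0.6778, 3.3859, -1.0472)
step 4: θ'=-1.9222 (R=0.5714) → pose (-0.7194, 3.8683, -1.9222)
step 5: θ'=-2.7972 (R=0.5714) → pose (-0.3758, 4.2095, -2.7972)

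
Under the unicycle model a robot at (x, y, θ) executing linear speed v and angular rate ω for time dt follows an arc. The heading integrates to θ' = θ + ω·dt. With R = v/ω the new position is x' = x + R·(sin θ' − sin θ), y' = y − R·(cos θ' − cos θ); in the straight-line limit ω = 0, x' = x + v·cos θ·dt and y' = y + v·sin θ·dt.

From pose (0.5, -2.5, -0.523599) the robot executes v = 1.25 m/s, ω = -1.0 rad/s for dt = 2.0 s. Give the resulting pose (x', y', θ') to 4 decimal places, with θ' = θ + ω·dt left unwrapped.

(0.5993, -4.6013, -2.5236)

θ' = -0.5236 + -1.0·2.0 = -2.5236
R = v/ω = 1.25/-1.0 = -1.2500
x' = 0.5 + -1.2500·(sin -2.5236 − sin -0.5236) = 0.5993
y' = -2.5 − -1.2500·(cos -2.5236 − cos -0.5236) = -4.6013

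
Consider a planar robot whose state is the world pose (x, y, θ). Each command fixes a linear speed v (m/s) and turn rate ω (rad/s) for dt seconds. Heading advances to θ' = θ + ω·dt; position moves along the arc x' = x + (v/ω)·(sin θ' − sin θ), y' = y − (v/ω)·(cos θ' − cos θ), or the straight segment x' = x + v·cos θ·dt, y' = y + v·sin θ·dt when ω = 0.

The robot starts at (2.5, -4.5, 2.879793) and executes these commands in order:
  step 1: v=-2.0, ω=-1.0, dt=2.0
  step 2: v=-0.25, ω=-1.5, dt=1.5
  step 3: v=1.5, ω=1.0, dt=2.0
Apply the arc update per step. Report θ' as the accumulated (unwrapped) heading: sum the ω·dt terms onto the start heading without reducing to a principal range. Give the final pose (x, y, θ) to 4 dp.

step 1: θ'=0.8798 (R=2.0000) → pose (3.5236, -7.7065, 0.8798)
step 2: θ'=-1.3702 (R=0.1667) → pose (3.2318, -7.6335, -1.3702)
step 3: θ'=0.6298 (R=1.5000) → pose (5.5852, -8.5468, 0.6298)

(5.5852, -8.5468, 0.6298)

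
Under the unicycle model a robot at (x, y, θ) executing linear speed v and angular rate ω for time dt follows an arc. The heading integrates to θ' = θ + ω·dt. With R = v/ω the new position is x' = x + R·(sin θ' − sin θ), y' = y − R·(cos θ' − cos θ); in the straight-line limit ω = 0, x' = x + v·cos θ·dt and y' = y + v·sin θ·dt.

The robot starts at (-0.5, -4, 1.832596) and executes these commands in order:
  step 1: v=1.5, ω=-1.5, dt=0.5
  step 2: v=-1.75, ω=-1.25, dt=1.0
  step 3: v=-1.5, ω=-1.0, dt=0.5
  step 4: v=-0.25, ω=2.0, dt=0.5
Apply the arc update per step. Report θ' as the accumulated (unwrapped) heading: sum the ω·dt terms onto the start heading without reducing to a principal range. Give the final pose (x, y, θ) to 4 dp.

step 1: θ'=1.0826 (R=-1.0000) → pose (-0.4173, -3.2721, 1.0826)
step 2: θ'=-0.1674 (R=1.4000) → pose (-1.8870, -3.9959, -0.1674)
step 3: θ'=-0.6674 (R=1.5000) → pose (-2.5655, -3.6950, -0.6674)
step 4: θ'=0.3326 (R=-0.1250) → pose (-2.6836, -3.6751, 0.3326)

(-2.6836, -3.6751, 0.3326)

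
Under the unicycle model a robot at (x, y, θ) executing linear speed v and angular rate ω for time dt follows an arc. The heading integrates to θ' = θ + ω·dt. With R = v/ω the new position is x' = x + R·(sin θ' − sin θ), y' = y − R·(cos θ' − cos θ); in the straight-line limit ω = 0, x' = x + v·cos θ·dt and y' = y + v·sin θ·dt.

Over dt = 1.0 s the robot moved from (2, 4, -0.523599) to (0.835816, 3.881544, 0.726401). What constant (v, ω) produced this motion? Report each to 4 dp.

v = -1.2500, ω = 1.2500

Δθ = 0.726401 − -0.523599 = 1.250000
ω = Δθ/dt = 1.250000/1.0 = 1.2500
R = Δx/(sin θ' − sin θ) = -1.0000
v = R·ω = -1.0000·1.2500 = -1.2500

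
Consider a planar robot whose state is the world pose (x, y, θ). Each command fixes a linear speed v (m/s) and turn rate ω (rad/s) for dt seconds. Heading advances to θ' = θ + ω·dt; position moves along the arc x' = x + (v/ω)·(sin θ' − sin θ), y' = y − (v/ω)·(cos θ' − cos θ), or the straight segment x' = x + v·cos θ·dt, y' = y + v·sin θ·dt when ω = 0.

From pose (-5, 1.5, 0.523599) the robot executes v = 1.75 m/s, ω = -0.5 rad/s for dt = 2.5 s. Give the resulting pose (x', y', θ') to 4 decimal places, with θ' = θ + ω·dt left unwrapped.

θ' = 0.5236 + -0.5·2.5 = -0.7264
R = v/ω = 1.75/-0.5 = -3.5000
x' = -5 + -3.5000·(sin -0.7264 − sin 0.5236) = -0.9254
y' = 1.5 − -3.5000·(cos -0.7264 − cos 0.5236) = 1.0854

(-0.9254, 1.0854, -0.7264)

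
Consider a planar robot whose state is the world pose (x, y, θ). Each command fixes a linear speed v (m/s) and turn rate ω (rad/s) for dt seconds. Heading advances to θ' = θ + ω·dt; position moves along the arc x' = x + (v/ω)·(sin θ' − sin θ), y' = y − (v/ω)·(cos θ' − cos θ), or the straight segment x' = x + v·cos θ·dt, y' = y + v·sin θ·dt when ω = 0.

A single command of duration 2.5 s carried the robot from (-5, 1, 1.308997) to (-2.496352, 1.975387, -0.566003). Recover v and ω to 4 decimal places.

v = 1.2500, ω = -0.7500

Δθ = -0.566003 − 1.308997 = -1.875000
ω = Δθ/dt = -1.875000/2.5 = -0.7500
R = Δx/(sin θ' − sin θ) = -1.6667
v = R·ω = -1.6667·-0.7500 = 1.2500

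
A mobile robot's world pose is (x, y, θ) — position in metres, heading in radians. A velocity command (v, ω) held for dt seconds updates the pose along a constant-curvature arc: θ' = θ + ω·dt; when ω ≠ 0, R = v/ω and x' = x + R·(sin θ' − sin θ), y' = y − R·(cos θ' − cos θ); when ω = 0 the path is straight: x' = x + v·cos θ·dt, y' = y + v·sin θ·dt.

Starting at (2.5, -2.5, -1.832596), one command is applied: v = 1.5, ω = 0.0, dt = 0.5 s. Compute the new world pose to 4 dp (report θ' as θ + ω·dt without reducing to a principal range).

(2.3059, -3.2244, -1.8326)

θ' = -1.8326 + 0.0·0.5 = -1.8326
ω = 0 → straight: x' = 2.5 + 1.5·cos(-1.8326)·0.5 = 2.3059
y' = -2.5 + 1.5·sin(-1.8326)·0.5 = -3.2244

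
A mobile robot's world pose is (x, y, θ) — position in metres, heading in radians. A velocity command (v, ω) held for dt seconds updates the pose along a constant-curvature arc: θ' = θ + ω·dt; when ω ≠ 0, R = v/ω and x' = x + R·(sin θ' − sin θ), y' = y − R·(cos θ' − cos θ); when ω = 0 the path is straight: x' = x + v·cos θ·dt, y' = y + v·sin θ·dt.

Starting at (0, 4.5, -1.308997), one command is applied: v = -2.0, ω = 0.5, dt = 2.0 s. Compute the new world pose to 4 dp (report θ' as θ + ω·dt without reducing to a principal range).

θ' = -1.3090 + 0.5·2.0 = -0.3090
R = v/ω = -2.0/0.5 = -4.0000
x' = 0 + -4.0000·(sin -0.3090 − sin -1.3090) = -2.6473
y' = 4.5 − -4.0000·(cos -0.3090 − cos -1.3090) = 7.2753

(-2.6473, 7.2753, -0.3090)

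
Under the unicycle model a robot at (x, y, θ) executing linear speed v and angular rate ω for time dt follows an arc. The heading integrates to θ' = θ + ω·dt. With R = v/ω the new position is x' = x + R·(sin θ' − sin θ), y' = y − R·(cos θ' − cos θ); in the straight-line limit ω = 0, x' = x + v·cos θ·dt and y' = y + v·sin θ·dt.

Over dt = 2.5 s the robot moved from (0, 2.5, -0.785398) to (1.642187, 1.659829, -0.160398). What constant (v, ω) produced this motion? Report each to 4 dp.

v = 0.7500, ω = 0.2500

Δθ = -0.160398 − -0.785398 = 0.625000
ω = Δθ/dt = 0.625000/2.5 = 0.2500
R = Δx/(sin θ' − sin θ) = 3.0000
v = R·ω = 3.0000·0.2500 = 0.7500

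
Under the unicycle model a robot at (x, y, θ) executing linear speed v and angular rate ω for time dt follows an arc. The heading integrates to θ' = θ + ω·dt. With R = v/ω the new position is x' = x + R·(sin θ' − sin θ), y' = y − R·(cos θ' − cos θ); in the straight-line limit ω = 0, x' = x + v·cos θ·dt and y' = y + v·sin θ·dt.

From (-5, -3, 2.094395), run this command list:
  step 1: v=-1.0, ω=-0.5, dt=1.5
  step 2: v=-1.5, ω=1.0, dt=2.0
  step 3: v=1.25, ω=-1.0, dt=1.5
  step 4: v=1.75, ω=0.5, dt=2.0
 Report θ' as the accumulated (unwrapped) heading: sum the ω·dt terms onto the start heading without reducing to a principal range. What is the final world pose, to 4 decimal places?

step 1: θ'=1.3444 (R=2.0000) → pose (-4.7831, -4.4489, 1.3444)
step 2: θ'=3.3444 (R=-1.5000) → pose (-3.0192, -6.2549, 3.3444)
step 3: θ'=1.8444 (R=-1.2500) → pose (-4.4745, -5.3683, 1.8444)
step 4: θ'=2.8444 (R=3.5000) → pose (-6.8194, -2.9674, 2.8444)

(-6.8194, -2.9674, 2.8444)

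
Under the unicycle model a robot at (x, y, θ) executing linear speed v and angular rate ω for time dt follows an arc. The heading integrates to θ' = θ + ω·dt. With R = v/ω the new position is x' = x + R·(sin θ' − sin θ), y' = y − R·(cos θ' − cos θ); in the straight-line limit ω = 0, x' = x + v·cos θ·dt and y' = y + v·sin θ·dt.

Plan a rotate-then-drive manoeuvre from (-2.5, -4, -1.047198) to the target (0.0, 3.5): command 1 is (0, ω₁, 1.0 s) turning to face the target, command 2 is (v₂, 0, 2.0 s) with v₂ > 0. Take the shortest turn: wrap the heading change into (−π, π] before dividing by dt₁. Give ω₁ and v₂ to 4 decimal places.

ω₁ = 2.2962, v₂ = 3.9528

heading to target = atan2(3.5−-4, 0−-2.5) = 1.2490
Δθ = wrap(1.2490 − -1.0472) = 2.2962; ω₁ = Δθ/dt₁ = 2.2962
distance = √((0−-2.5)² + (3.5−-4)²) = 7.9057; v₂ = distance/dt₂ = 3.9528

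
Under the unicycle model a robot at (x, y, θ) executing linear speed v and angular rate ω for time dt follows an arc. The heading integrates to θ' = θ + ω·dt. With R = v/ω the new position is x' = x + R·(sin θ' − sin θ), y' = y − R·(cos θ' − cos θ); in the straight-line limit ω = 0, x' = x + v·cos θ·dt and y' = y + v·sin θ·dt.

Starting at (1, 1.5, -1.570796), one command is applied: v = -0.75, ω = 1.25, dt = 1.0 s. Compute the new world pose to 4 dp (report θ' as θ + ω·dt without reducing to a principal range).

(0.5892, 2.0694, -0.3208)

θ' = -1.5708 + 1.25·1.0 = -0.3208
R = v/ω = -0.75/1.25 = -0.6000
x' = 1 + -0.6000·(sin -0.3208 − sin -1.5708) = 0.5892
y' = 1.5 − -0.6000·(cos -0.3208 − cos -1.5708) = 2.0694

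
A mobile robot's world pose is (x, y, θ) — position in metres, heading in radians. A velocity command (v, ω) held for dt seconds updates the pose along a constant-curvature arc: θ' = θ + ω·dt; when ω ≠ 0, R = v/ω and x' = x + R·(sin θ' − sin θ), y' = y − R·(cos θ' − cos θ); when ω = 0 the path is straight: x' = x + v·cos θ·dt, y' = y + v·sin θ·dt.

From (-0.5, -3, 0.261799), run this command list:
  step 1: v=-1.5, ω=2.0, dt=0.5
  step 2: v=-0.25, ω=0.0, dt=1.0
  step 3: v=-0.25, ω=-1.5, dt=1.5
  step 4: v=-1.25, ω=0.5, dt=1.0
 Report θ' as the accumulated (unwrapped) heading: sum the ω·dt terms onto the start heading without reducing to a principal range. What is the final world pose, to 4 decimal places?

(-2.3093, -2.9431, -0.4882)

step 1: θ'=1.2618 (R=-0.7500) → pose (-1.0204, -3.4964, 1.2618)
step 2: θ'=1.2618 (straight) → pose (-1.0964, -3.7345, 1.2618)
step 3: θ'=-0.9882 (R=0.1667) → pose (-1.3943, -3.7755, -0.9882)
step 4: θ'=-0.4882 (R=-2.5000) → pose (-2.3093, -2.9431, -0.4882)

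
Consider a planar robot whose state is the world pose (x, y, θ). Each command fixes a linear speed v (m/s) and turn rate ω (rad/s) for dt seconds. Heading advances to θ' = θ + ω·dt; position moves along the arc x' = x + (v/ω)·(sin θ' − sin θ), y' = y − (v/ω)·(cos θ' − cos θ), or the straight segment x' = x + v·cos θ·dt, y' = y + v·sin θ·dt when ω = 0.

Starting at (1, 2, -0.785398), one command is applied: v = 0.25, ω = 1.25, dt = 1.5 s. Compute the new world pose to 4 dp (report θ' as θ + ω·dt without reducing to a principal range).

θ' = -0.7854 + 1.25·1.5 = 1.0896
R = v/ω = 0.25/1.25 = 0.2000
x' = 1 + 0.2000·(sin 1.0896 − sin -0.7854) = 1.3187
y' = 2 − 0.2000·(cos 1.0896 − cos -0.7854) = 2.0489

(1.3187, 2.0489, 1.0896)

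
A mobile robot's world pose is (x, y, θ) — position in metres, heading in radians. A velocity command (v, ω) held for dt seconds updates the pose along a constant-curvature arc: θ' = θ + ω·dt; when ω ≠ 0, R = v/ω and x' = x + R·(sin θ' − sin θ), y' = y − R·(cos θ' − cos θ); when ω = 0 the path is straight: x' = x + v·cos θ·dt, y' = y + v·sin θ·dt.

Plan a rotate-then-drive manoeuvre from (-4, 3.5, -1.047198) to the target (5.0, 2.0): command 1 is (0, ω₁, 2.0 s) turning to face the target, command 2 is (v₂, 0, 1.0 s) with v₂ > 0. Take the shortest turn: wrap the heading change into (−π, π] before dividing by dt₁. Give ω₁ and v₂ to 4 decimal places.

heading to target = atan2(2−3.5, 5−-4) = -0.1651
Δθ = wrap(-0.1651 − -1.0472) = 0.8820; ω₁ = Δθ/dt₁ = 0.4410
distance = √((5−-4)² + (2−3.5)²) = 9.1241; v₂ = distance/dt₂ = 9.1241

ω₁ = 0.4410, v₂ = 9.1241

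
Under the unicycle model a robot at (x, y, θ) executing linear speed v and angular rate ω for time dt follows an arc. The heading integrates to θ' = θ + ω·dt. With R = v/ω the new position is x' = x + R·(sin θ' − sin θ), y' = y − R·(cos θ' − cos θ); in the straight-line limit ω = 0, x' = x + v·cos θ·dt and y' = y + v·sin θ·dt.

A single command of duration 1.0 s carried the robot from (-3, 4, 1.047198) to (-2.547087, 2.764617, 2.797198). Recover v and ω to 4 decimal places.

Δθ = 2.797198 − 1.047198 = 1.750000
ω = Δθ/dt = 1.750000/1.0 = 1.7500
R = −Δy/(cos θ' − cos θ) = -0.8571
v = R·ω = -0.8571·1.7500 = -1.5000

v = -1.5000, ω = 1.7500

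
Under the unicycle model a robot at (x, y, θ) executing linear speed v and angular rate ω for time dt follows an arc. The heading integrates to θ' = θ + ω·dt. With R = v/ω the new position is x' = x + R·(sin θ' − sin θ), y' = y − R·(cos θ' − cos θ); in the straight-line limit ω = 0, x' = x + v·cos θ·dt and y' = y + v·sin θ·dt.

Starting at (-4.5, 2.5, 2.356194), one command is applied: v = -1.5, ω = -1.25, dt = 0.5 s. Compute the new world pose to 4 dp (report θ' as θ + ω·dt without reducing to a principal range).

θ' = 2.3562 + -1.25·0.5 = 1.7312
R = v/ω = -1.5/-1.25 = 1.2000
x' = -4.5 + 1.2000·(sin 1.7312 − sin 2.3562) = -4.1639
y' = 2.5 − 1.2000·(cos 1.7312 − cos 2.3562) = 1.8431

(-4.1639, 1.8431, 1.7312)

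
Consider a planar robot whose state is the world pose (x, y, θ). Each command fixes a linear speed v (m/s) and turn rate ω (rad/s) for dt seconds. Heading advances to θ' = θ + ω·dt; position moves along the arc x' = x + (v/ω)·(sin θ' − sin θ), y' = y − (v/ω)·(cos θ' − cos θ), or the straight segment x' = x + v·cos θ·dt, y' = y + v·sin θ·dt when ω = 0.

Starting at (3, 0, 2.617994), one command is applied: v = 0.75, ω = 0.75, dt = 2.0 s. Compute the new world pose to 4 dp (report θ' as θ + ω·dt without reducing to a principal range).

θ' = 2.6180 + 0.75·2.0 = 4.1180
R = v/ω = 0.75/0.75 = 1.0000
x' = 3 + 1.0000·(sin 4.1180 − sin 2.6180) = 1.6715
y' = 0 − 1.0000·(cos 4.1180 − cos 2.6180) = -0.3060

(1.6715, -0.3060, 4.1180)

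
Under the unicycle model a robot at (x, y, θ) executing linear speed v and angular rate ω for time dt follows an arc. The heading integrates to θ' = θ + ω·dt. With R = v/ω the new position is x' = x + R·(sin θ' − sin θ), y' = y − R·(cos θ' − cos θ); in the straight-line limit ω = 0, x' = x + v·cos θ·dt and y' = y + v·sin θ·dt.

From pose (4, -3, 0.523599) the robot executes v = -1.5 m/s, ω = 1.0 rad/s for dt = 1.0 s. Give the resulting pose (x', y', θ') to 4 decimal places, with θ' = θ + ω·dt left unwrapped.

(3.2517, -4.2283, 1.5236)

θ' = 0.5236 + 1.0·1.0 = 1.5236
R = v/ω = -1.5/1.0 = -1.5000
x' = 4 + -1.5000·(sin 1.5236 − sin 0.5236) = 3.2517
y' = -3 − -1.5000·(cos 1.5236 − cos 0.5236) = -4.2283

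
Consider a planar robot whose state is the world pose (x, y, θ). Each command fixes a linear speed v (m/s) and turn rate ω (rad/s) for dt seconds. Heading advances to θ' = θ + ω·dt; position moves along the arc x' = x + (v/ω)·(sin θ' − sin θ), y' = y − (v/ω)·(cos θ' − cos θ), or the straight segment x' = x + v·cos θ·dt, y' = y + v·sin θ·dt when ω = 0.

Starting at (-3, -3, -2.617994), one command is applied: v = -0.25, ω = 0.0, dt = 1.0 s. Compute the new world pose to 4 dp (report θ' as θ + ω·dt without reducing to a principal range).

θ' = -2.6180 + 0.0·1.0 = -2.6180
ω = 0 → straight: x' = -3 + -0.25·cos(-2.6180)·1.0 = -2.7835
y' = -3 + -0.25·sin(-2.6180)·1.0 = -2.8750

(-2.7835, -2.8750, -2.6180)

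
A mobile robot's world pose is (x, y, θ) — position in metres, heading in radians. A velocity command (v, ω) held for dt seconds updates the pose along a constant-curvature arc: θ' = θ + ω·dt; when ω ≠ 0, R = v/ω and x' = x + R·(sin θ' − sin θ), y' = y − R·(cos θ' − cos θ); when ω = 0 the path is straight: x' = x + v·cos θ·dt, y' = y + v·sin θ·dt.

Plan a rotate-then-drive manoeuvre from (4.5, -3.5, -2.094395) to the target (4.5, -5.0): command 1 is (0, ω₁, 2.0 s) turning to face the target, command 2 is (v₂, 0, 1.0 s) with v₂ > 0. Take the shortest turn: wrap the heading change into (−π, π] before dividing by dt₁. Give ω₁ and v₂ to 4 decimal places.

heading to target = atan2(-5−-3.5, 4.5−4.5) = -1.5708
Δθ = wrap(-1.5708 − -2.0944) = 0.5236; ω₁ = Δθ/dt₁ = 0.2618
distance = √((4.5−4.5)² + (-5−-3.5)²) = 1.5000; v₂ = distance/dt₂ = 1.5000

ω₁ = 0.2618, v₂ = 1.5000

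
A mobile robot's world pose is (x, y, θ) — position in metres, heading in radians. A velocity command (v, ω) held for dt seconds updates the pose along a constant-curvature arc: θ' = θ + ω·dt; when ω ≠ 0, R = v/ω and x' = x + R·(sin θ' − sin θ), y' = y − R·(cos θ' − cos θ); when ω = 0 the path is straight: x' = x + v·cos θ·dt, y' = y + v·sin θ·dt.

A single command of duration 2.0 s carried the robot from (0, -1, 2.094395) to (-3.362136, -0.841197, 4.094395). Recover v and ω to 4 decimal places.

Δθ = 4.094395 − 2.094395 = 2.000000
ω = Δθ/dt = 2.000000/2.0 = 1.0000
R = Δx/(sin θ' − sin θ) = 2.0000
v = R·ω = 2.0000·1.0000 = 2.0000

v = 2.0000, ω = 1.0000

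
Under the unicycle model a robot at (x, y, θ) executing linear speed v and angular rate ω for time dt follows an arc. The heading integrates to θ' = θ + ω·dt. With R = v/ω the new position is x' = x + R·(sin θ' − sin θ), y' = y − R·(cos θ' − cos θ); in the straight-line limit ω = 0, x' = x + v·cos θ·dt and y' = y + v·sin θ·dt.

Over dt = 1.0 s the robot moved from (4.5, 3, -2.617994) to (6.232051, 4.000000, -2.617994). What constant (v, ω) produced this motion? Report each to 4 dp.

v = -2.0000, ω = 0.0000

Δθ = -2.617994 − -2.617994 = 0.000000
ω = Δθ/dt = 0.000000/1.0 = 0.0000
ω = 0 → v = (Δx·cos θ + Δy·sin θ)/dt = -2.0000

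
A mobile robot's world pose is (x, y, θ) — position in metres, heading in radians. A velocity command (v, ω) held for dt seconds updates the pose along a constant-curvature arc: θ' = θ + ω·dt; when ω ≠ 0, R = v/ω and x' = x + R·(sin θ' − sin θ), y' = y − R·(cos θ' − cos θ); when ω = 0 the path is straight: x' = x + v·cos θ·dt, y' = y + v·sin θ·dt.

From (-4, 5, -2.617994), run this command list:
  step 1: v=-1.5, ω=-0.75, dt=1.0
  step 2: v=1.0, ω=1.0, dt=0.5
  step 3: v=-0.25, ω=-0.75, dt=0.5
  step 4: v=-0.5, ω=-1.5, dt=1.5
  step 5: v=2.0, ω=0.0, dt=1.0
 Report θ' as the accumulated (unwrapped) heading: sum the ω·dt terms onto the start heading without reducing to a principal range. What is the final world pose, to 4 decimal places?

step 1: θ'=-3.3680 (R=2.0000) → pose (-2.5511, 5.2169, -3.3680)
step 2: θ'=-2.8680 (R=1.0000) → pose (-3.0457, 5.2052, -2.8680)
step 3: θ'=-3.2430 (R=0.3333) → pose (-2.9219, 5.2159, -3.2430)
step 4: θ'=-5.4930 (R=0.3333) → pose (-2.7188, 4.6497, -5.4930)
step 5: θ'=-5.4930 (straight) → pose (-1.3114, 6.0707, -5.4930)

(-1.3114, 6.0707, -5.4930)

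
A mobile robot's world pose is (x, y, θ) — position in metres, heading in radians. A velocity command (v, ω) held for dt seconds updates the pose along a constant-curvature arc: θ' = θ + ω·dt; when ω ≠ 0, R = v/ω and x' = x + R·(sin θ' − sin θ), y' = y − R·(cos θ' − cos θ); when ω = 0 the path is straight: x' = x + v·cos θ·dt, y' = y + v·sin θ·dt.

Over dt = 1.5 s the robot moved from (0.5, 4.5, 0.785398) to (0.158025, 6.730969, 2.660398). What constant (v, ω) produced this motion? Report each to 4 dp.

v = 1.7500, ω = 1.2500

Δθ = 2.660398 − 0.785398 = 1.875000
ω = Δθ/dt = 1.875000/1.5 = 1.2500
R = −Δy/(cos θ' − cos θ) = 1.4000
v = R·ω = 1.4000·1.2500 = 1.7500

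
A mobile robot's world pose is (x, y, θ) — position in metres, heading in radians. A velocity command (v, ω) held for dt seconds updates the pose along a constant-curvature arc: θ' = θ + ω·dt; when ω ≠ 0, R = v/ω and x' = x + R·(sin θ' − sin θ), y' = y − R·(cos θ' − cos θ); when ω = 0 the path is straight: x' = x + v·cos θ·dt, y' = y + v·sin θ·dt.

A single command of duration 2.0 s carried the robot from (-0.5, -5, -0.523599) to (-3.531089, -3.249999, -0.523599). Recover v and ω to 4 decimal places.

v = -1.7500, ω = 0.0000

Δθ = -0.523599 − -0.523599 = 0.000000
ω = Δθ/dt = 0.000000/2.0 = 0.0000
ω = 0 → v = (Δx·cos θ + Δy·sin θ)/dt = -1.7500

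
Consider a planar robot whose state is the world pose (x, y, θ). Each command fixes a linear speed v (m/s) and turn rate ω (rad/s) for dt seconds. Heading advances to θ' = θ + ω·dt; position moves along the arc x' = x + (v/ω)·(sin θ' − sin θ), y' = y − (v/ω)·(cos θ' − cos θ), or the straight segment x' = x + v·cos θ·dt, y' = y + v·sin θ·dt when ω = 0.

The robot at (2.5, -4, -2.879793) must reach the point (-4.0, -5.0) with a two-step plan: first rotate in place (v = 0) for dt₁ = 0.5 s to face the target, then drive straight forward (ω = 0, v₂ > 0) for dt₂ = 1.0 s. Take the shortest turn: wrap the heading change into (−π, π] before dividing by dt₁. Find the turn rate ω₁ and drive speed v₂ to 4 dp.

ω₁ = -0.2183, v₂ = 6.5765

heading to target = atan2(-5−-4, -4−2.5) = -2.9889
Δθ = wrap(-2.9889 − -2.8798) = -0.1092; ω₁ = Δθ/dt₁ = -0.2183
distance = √((-4−2.5)² + (-5−-4)²) = 6.5765; v₂ = distance/dt₂ = 6.5765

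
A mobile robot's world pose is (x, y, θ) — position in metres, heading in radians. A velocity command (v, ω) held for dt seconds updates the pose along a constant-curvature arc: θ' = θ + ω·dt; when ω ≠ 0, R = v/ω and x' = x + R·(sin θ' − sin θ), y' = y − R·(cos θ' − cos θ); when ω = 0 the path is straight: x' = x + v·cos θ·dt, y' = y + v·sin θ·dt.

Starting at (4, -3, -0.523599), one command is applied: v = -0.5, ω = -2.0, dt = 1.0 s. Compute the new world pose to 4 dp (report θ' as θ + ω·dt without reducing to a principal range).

(3.9801, -2.5797, -2.5236)

θ' = -0.5236 + -2.0·1.0 = -2.5236
R = v/ω = -0.5/-2.0 = 0.2500
x' = 4 + 0.2500·(sin -2.5236 − sin -0.5236) = 3.9801
y' = -3 − 0.2500·(cos -2.5236 − cos -0.5236) = -2.5797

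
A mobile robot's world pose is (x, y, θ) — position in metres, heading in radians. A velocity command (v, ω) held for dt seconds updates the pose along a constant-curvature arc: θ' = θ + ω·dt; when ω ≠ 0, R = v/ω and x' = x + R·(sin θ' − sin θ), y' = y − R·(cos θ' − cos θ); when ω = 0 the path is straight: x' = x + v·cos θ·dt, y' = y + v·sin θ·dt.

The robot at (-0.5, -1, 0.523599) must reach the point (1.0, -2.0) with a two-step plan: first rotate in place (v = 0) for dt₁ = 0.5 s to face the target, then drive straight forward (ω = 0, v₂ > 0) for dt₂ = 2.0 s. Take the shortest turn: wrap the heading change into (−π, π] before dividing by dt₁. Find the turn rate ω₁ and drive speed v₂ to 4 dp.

heading to target = atan2(-2−-1, 1−-0.5) = -0.5880
Δθ = wrap(-0.5880 − 0.5236) = -1.1116; ω₁ = Δθ/dt₁ = -2.2232
distance = √((1−-0.5)² + (-2−-1)²) = 1.8028; v₂ = distance/dt₂ = 0.9014

ω₁ = -2.2232, v₂ = 0.9014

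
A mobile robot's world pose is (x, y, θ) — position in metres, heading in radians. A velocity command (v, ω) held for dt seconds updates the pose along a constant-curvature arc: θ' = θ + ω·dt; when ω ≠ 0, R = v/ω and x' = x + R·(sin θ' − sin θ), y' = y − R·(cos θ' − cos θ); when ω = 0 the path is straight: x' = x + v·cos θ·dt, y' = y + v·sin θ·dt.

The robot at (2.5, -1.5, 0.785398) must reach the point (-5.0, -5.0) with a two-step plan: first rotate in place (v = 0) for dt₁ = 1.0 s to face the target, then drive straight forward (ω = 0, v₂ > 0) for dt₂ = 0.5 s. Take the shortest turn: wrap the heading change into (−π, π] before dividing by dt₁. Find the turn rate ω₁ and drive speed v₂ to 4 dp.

ω₁ = 2.7928, v₂ = 16.5529

heading to target = atan2(-5−-1.5, -5−2.5) = -2.7050
Δθ = wrap(-2.7050 − 0.7854) = 2.7928; ω₁ = Δθ/dt₁ = 2.7928
distance = √((-5−2.5)² + (-5−-1.5)²) = 8.2765; v₂ = distance/dt₂ = 16.5529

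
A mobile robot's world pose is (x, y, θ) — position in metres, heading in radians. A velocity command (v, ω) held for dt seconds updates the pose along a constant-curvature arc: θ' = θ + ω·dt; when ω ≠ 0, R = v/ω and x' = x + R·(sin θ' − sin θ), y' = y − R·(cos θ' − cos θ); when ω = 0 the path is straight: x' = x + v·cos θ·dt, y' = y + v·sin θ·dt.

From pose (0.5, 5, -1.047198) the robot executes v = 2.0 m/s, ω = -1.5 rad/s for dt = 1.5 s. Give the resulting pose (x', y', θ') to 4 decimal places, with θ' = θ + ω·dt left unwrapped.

(-0.8613, 3.0161, -3.2972)

θ' = -1.0472 + -1.5·1.5 = -3.2972
R = v/ω = 2.0/-1.5 = -1.3333
x' = 0.5 + -1.3333·(sin -3.2972 − sin -1.0472) = -0.8613
y' = 5 − -1.3333·(cos -3.2972 − cos -1.0472) = 3.0161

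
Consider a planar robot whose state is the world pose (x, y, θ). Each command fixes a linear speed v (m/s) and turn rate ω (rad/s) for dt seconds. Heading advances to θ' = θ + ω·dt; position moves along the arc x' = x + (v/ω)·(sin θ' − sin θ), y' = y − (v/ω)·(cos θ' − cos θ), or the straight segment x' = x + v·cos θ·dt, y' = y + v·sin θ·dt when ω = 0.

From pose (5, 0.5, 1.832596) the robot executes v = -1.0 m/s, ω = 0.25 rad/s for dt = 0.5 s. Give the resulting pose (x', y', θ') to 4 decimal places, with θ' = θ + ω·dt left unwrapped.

(5.1592, 0.0264, 1.9576)

θ' = 1.8326 + 0.25·0.5 = 1.9576
R = v/ω = -1.0/0.25 = -4.0000
x' = 5 + -4.0000·(sin 1.9576 − sin 1.8326) = 5.1592
y' = 0.5 − -4.0000·(cos 1.9576 − cos 1.8326) = 0.0264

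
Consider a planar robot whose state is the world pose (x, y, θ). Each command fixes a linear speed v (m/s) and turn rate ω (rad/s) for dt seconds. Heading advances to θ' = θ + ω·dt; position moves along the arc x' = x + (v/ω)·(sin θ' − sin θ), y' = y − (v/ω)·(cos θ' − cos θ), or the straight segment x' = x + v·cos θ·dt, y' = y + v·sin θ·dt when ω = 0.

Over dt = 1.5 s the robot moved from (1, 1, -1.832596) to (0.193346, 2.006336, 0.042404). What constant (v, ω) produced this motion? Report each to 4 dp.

v = -1.0000, ω = 1.2500

Δθ = 0.042404 − -1.832596 = 1.875000
ω = Δθ/dt = 1.875000/1.5 = 1.2500
R = −Δy/(cos θ' − cos θ) = -0.8000
v = R·ω = -0.8000·1.2500 = -1.0000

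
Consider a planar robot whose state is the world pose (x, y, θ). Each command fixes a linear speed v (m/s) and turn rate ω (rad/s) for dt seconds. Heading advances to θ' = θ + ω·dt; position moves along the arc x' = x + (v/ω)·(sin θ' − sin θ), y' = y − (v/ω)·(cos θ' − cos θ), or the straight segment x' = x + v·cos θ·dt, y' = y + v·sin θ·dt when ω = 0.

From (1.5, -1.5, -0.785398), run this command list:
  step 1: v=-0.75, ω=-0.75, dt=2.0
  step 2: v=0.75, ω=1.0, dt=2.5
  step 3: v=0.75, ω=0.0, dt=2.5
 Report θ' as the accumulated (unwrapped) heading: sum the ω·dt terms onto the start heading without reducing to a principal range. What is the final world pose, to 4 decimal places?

(4.0100, -0.9626, 0.2146)

step 1: θ'=-2.2854 (R=1.0000) → pose (1.4518, -0.1376, -2.2854)
step 2: θ'=0.2146 (R=0.7500) → pose (2.1780, -1.3619, 0.2146)
step 3: θ'=0.2146 (straight) → pose (4.0100, -0.9626, 0.2146)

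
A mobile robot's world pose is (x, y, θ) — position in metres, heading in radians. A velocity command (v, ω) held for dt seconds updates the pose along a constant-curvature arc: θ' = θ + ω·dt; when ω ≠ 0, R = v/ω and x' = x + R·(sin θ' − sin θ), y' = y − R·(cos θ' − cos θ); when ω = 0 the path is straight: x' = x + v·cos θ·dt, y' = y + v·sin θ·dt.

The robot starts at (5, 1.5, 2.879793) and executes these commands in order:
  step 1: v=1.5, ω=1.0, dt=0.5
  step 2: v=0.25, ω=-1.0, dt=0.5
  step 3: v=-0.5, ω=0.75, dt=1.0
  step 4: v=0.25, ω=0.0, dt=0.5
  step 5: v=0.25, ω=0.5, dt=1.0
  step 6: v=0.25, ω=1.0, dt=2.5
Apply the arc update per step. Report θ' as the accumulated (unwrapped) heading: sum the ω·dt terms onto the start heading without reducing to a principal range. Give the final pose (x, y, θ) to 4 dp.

step 1: θ'=3.3798 (R=1.5000) → pose (4.2578, 1.5088, 3.3798)
step 2: θ'=2.8798 (R=-0.2500) → pose (4.1341, 1.5102, 2.8798)
step 3: θ'=3.6298 (R=-0.6667) → pose (4.6194, 1.5654, 3.6298)
step 4: θ'=3.6298 (straight) → pose (4.5090, 1.5068, 3.6298)
step 5: θ'=4.1298 (R=0.5000) → pose (4.3260, 1.3403, 4.1298)
step 6: θ'=6.6298 (R=0.2500) → pose (4.6197, 0.9676, 6.6298)

(4.6197, 0.9676, 6.6298)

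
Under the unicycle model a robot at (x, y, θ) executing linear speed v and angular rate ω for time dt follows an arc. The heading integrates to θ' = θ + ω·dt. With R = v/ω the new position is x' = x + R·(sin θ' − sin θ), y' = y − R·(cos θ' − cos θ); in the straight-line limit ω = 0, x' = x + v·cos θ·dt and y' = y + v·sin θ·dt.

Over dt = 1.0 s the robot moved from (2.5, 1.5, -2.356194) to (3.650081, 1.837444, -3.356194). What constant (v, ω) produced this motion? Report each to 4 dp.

Δθ = -3.356194 − -2.356194 = -1.000000
ω = Δθ/dt = -1.000000/1.0 = -1.0000
R = Δx/(sin θ' − sin θ) = 1.2500
v = R·ω = 1.2500·-1.0000 = -1.2500

v = -1.2500, ω = -1.0000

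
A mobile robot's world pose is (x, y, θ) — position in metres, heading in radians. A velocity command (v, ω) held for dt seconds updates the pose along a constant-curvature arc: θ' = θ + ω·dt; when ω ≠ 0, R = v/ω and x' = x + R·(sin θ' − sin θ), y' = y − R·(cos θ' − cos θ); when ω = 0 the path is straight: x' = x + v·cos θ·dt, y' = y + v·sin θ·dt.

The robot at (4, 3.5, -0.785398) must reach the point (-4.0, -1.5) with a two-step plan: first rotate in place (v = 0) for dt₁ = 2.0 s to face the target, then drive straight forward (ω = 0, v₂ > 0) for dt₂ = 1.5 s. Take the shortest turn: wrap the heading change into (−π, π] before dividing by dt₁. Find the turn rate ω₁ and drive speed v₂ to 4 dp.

heading to target = atan2(-1.5−3.5, -4−4) = -2.5830
Δθ = wrap(-2.5830 − -0.7854) = -1.7976; ω₁ = Δθ/dt₁ = -0.8988
distance = √((-4−4)² + (-1.5−3.5)²) = 9.4340; v₂ = distance/dt₂ = 6.2893

ω₁ = -0.8988, v₂ = 6.2893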